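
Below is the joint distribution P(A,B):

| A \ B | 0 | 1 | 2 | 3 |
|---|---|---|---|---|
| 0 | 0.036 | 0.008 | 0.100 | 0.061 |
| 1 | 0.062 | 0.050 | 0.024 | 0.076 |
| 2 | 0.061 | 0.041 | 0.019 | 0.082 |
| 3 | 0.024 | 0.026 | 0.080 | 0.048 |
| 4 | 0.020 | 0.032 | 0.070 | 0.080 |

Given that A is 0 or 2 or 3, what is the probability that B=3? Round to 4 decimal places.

0.3259

P(A=0) = 0.036 + 0.008 + 0.100 + 0.061 = 0.205.
P(A=2) = 0.061 + 0.041 + 0.019 + 0.082 = 0.203.
P(A=3) = 0.024 + 0.026 + 0.080 + 0.048 = 0.178.
P(A ∈ {0, 2, 3}) = 0.205 + 0.203 + 0.178 = 0.586; P(B=3, A ∈ {0, 2, 3}) = 0.061 + 0.082 + 0.048 = 0.191.
P(B=3 | A ∈ {0, 2, 3}) = 0.191/0.586 = 0.3259.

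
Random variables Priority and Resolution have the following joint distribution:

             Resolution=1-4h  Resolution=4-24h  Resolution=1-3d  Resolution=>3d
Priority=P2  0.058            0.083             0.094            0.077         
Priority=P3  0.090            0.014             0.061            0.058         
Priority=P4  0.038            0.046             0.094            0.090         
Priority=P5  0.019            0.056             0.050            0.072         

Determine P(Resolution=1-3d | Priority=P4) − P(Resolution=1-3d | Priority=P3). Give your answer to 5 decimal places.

P(Priority=P4) = 0.038 + 0.046 + 0.094 + 0.090 = 0.268; P(Resolution=1-3d | Priority=P4) = 0.094/0.268 = 0.350746.
P(Priority=P3) = 0.090 + 0.014 + 0.061 + 0.058 = 0.223; P(Resolution=1-3d | Priority=P3) = 0.061/0.223 = 0.273543.
Difference = 0.07720.

0.07720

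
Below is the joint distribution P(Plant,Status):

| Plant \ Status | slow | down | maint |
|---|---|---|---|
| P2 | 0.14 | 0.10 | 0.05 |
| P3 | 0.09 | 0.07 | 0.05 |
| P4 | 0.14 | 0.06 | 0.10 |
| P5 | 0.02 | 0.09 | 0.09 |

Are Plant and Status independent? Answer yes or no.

P(Plant=P5) = 0.20 and P(Status=slow) = 0.39, so their product is 0.0780, but P(Plant=P5, Status=slow) = 0.02. Since these differ, Plant and Status are not independent.

no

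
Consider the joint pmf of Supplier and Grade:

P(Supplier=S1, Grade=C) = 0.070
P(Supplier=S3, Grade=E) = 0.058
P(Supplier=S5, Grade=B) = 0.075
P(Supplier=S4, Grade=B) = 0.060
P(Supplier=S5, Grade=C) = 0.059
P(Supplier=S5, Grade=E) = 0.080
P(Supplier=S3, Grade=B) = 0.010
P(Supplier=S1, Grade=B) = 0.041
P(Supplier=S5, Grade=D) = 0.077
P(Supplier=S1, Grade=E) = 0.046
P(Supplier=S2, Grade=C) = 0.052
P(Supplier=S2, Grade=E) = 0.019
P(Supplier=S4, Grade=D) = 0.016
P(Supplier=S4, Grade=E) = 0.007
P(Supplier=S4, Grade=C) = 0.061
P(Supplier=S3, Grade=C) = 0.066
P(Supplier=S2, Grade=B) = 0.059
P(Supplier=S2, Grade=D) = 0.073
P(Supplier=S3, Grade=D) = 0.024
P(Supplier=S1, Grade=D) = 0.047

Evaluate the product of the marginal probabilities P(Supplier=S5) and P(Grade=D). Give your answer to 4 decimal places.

P(Supplier=S5) = 0.075 + 0.059 + 0.077 + 0.080 = 0.291.
P(Grade=D) = 0.047 + 0.073 + 0.024 + 0.016 + 0.077 = 0.237.
Product: 0.291 × 0.237 = 0.0690.

0.0690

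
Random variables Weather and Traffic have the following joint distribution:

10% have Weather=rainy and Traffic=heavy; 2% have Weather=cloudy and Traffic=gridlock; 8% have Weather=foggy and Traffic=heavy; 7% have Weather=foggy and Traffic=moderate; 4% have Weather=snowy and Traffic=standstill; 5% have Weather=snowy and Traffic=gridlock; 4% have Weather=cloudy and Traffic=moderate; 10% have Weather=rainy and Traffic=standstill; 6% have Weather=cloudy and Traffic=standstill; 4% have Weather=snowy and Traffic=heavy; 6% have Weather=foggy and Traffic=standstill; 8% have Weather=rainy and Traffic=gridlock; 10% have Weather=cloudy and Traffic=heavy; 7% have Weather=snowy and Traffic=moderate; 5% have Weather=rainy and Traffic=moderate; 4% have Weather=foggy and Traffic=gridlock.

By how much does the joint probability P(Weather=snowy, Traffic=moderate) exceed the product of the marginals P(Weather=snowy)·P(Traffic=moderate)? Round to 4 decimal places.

P(Weather=snowy) = 0.07 + 0.04 + 0.05 + 0.04 = 0.20.
P(Traffic=moderate) = 0.04 + 0.05 + 0.07 + 0.07 = 0.23.
P(Weather=snowy, Traffic=moderate) − P(Weather=snowy)P(Traffic=moderate) = 0.07 − 0.20×0.23 = 0.0240.

0.0240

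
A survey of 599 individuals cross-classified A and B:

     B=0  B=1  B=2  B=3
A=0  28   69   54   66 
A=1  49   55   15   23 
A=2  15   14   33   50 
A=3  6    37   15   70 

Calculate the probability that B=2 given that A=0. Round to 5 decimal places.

Total with A=0: 28 + 69 + 54 + 66 = 217.
P(B=2 | A=0) = 54/217 = 0.24885.

0.24885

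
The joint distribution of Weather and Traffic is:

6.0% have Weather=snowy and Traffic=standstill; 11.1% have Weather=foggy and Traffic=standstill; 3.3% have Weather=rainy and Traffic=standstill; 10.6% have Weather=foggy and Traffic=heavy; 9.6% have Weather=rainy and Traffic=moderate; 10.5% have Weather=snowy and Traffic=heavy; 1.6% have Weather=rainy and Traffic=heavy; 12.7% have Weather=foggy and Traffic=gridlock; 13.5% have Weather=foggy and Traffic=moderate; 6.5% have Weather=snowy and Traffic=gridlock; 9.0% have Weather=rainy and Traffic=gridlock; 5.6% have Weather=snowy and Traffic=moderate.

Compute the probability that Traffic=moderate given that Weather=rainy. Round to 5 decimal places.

P(Weather=rainy) = 0.096 + 0.016 + 0.090 + 0.033 = 0.235.
P(Traffic=moderate | Weather=rainy) = 0.096/0.235 = 0.40851.

0.40851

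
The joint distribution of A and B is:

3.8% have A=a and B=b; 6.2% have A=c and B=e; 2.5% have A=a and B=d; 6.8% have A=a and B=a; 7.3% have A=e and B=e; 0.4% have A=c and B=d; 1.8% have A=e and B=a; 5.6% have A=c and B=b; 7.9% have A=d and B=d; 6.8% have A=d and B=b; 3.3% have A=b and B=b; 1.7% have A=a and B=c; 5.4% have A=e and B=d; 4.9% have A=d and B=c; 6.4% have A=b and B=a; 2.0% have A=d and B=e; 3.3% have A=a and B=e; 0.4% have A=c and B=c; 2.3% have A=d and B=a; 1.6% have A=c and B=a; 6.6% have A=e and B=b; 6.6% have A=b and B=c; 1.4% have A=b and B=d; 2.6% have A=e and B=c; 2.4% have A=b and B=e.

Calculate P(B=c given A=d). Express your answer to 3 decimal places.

0.205

P(A=d) = 0.023 + 0.068 + 0.049 + 0.079 + 0.020 = 0.239.
P(B=c | A=d) = 0.049/0.239 = 0.205.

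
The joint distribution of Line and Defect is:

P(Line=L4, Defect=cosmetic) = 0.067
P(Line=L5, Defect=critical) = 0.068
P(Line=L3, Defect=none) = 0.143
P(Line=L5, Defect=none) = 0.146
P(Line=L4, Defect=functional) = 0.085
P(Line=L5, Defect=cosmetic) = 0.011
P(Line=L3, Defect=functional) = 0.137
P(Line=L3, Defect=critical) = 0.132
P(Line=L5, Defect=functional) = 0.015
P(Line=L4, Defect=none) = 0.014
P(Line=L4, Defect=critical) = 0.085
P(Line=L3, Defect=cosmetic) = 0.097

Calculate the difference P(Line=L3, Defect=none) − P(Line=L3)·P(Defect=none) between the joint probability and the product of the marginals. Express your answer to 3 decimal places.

-0.011

P(Line=L3) = 0.143 + 0.097 + 0.137 + 0.132 = 0.509.
P(Defect=none) = 0.143 + 0.014 + 0.146 = 0.303.
P(Line=L3, Defect=none) − P(Line=L3)P(Defect=none) = 0.143 − 0.509×0.303 = -0.011.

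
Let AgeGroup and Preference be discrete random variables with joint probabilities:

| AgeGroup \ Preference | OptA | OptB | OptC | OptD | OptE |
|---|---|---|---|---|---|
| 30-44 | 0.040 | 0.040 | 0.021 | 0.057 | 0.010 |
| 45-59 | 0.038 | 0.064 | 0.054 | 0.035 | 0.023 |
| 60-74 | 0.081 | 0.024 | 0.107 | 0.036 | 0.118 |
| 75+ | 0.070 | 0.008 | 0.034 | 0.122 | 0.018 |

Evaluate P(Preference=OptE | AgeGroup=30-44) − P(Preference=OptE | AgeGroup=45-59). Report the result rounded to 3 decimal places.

-0.048

P(AgeGroup=30-44) = 0.040 + 0.040 + 0.021 + 0.057 + 0.010 = 0.168; P(Preference=OptE | AgeGroup=30-44) = 0.010/0.168 = 0.0595.
P(AgeGroup=45-59) = 0.038 + 0.064 + 0.054 + 0.035 + 0.023 = 0.214; P(Preference=OptE | AgeGroup=45-59) = 0.023/0.214 = 0.1075.
Difference = -0.048.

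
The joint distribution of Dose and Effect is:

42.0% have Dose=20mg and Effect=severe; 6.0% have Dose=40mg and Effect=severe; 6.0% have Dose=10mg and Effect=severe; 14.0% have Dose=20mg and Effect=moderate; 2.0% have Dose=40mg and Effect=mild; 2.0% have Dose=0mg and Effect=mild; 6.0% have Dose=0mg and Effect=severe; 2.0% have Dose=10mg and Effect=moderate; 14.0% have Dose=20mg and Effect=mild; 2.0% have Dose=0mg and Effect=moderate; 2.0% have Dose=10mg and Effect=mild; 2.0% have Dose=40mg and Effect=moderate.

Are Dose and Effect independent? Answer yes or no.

Every cell satisfies P(Dose,Effect) = P(Dose)·P(Effect). For instance P(Dose=40mg) = 0.100, P(Effect=moderate) = 0.200, and 0.100×0.200 = 0.020 matches the joint entry. So Dose and Effect are independent.

yes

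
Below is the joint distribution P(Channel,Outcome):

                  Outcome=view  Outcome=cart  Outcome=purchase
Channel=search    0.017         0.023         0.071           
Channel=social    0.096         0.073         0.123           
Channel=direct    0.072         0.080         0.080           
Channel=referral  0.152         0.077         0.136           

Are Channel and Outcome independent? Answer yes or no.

P(Channel=referral) = 0.365 and P(Outcome=view) = 0.337, so their product is 0.12301, but P(Channel=referral, Outcome=view) = 0.152. Since these differ, Channel and Outcome are not independent.

no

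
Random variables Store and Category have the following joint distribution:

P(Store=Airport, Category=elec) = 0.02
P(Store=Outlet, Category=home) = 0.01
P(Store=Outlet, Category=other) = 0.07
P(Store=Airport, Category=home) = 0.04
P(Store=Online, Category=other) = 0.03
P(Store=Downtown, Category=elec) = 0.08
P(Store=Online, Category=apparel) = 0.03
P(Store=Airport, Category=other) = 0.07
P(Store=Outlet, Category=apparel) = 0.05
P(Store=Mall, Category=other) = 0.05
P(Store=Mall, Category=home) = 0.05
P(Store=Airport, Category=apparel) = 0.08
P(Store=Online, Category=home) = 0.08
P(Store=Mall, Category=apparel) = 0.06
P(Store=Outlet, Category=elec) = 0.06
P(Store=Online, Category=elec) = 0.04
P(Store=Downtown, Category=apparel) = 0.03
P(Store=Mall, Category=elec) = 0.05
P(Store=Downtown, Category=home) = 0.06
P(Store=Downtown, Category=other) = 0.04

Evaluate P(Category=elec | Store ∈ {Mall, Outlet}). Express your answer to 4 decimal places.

P(Store=Mall) = 0.06 + 0.05 + 0.05 + 0.05 = 0.21.
P(Store=Outlet) = 0.05 + 0.06 + 0.01 + 0.07 = 0.19.
P(Store ∈ {Mall, Outlet}) = 0.21 + 0.19 = 0.40; P(Category=elec, Store ∈ {Mall, Outlet}) = 0.05 + 0.06 = 0.11.
P(Category=elec | Store ∈ {Mall, Outlet}) = 0.11/0.40 = 0.2750.

0.2750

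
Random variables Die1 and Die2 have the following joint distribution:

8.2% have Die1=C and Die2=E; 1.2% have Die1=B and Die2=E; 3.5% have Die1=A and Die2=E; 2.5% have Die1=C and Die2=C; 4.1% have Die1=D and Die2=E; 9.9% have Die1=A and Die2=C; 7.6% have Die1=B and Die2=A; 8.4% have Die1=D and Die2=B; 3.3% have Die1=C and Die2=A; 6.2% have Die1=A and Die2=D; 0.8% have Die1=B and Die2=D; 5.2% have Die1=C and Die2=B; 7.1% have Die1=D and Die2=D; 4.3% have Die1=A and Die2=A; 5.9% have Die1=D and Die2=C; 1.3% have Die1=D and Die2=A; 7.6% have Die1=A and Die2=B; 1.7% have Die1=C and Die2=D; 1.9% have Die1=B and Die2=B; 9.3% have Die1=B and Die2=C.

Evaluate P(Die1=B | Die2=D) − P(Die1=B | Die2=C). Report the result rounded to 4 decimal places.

P(Die2=D) = 0.062 + 0.008 + 0.017 + 0.071 = 0.158; P(Die1=B | Die2=D) = 0.008/0.158 = 0.05063.
P(Die2=C) = 0.099 + 0.093 + 0.025 + 0.059 = 0.276; P(Die1=B | Die2=C) = 0.093/0.276 = 0.33696.
Difference = -0.2863.

-0.2863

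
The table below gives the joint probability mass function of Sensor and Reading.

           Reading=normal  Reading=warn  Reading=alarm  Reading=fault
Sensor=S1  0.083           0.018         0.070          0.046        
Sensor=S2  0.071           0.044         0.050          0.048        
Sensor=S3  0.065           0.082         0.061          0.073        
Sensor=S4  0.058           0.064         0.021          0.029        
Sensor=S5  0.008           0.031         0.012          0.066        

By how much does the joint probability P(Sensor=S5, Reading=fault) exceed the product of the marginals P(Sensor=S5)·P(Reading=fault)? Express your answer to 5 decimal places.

0.03535

P(Sensor=S5) = 0.008 + 0.031 + 0.012 + 0.066 = 0.117.
P(Reading=fault) = 0.046 + 0.048 + 0.073 + 0.029 + 0.066 = 0.262.
P(Sensor=S5, Reading=fault) − P(Sensor=S5)P(Reading=fault) = 0.066 − 0.117×0.262 = 0.03535.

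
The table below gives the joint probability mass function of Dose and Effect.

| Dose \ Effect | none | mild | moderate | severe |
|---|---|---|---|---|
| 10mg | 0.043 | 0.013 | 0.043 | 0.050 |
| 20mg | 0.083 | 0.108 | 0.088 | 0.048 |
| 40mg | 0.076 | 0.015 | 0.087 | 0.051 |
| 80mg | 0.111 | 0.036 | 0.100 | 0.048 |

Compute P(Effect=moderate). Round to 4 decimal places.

0.3180

P(Effect=moderate) = 0.043 + 0.088 + 0.087 + 0.100 = 0.318.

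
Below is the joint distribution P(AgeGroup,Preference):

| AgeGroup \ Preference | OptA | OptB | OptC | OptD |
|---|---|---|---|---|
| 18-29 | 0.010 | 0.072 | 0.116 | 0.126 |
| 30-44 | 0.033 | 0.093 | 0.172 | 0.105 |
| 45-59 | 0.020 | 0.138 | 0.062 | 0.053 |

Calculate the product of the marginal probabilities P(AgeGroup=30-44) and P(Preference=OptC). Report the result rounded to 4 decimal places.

P(AgeGroup=30-44) = 0.033 + 0.093 + 0.172 + 0.105 = 0.403.
P(Preference=OptC) = 0.116 + 0.172 + 0.062 = 0.350.
Product: 0.403 × 0.350 = 0.1411.

0.1411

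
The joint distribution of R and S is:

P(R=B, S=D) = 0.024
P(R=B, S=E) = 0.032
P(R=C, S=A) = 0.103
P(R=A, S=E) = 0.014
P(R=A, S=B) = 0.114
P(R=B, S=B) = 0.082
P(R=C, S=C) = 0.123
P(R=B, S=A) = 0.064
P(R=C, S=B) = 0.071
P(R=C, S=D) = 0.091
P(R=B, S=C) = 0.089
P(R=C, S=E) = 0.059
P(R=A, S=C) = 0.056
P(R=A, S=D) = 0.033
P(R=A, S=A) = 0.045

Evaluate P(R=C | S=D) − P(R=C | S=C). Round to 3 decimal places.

P(S=D) = 0.033 + 0.024 + 0.091 = 0.148; P(R=C | S=D) = 0.091/0.148 = 0.6149.
P(S=C) = 0.056 + 0.089 + 0.123 = 0.268; P(R=C | S=C) = 0.123/0.268 = 0.4590.
Difference = 0.156.

0.156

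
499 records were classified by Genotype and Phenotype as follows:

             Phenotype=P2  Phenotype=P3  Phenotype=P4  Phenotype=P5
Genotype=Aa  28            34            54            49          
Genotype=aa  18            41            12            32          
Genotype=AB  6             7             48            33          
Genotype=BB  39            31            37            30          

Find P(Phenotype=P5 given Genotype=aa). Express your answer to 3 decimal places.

Total with Genotype=aa: 18 + 41 + 12 + 32 = 103.
P(Phenotype=P5 | Genotype=aa) = 32/103 = 0.311.

0.311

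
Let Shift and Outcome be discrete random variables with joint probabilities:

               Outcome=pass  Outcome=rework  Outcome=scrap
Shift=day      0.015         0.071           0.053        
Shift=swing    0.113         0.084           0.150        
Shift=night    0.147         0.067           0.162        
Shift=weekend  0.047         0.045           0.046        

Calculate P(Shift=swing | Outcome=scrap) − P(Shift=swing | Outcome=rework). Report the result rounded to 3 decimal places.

0.050

P(Outcome=scrap) = 0.053 + 0.150 + 0.162 + 0.046 = 0.411; P(Shift=swing | Outcome=scrap) = 0.150/0.411 = 0.3650.
P(Outcome=rework) = 0.071 + 0.084 + 0.067 + 0.045 = 0.267; P(Shift=swing | Outcome=rework) = 0.084/0.267 = 0.3146.
Difference = 0.050.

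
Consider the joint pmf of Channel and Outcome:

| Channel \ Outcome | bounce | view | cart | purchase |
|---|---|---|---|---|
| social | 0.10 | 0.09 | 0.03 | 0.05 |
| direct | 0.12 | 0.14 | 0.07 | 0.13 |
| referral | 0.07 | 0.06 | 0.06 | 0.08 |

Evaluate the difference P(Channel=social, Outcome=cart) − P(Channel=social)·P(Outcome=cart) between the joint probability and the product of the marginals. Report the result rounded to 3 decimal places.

P(Channel=social) = 0.10 + 0.09 + 0.03 + 0.05 = 0.27.
P(Outcome=cart) = 0.03 + 0.07 + 0.06 = 0.16.
P(Channel=social, Outcome=cart) − P(Channel=social)P(Outcome=cart) = 0.03 − 0.27×0.16 = -0.013.

-0.013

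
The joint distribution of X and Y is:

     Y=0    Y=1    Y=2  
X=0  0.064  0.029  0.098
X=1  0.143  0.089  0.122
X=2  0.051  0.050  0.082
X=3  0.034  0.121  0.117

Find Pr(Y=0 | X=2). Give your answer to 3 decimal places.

0.279

P(X=2) = 0.051 + 0.050 + 0.082 = 0.183.
P(Y=0 | X=2) = 0.051/0.183 = 0.279.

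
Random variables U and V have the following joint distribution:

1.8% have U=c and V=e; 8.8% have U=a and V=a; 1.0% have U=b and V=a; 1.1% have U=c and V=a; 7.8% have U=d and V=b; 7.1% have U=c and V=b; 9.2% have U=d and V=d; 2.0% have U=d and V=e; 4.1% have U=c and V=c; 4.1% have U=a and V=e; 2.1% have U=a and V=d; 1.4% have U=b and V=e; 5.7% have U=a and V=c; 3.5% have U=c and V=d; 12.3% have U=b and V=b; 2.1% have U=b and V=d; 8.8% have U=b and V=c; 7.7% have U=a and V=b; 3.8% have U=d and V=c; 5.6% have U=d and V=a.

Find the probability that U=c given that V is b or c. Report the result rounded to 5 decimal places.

0.19546

P(V=b) = 0.077 + 0.123 + 0.071 + 0.078 = 0.349.
P(V=c) = 0.057 + 0.088 + 0.041 + 0.038 = 0.224.
P(V ∈ {b, c}) = 0.349 + 0.224 = 0.573; P(U=c, V ∈ {b, c}) = 0.071 + 0.041 = 0.112.
P(U=c | V ∈ {b, c}) = 0.112/0.573 = 0.19546.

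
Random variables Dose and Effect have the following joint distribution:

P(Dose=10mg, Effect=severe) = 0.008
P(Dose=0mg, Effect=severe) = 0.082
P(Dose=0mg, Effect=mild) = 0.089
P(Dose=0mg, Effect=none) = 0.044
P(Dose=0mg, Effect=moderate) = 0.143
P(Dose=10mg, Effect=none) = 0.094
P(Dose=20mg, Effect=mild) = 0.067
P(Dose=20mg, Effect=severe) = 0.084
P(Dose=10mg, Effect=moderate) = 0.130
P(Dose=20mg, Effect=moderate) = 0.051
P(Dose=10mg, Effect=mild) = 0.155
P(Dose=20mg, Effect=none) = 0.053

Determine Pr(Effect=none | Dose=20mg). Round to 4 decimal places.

0.2078

P(Dose=20mg) = 0.053 + 0.067 + 0.051 + 0.084 = 0.255.
P(Effect=none | Dose=20mg) = 0.053/0.255 = 0.2078.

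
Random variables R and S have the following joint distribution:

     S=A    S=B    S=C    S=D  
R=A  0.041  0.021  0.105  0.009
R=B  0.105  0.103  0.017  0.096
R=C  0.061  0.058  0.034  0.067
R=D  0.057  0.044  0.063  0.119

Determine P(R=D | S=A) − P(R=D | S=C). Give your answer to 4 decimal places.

-0.0718

P(S=A) = 0.041 + 0.105 + 0.061 + 0.057 = 0.264; P(R=D | S=A) = 0.057/0.264 = 0.21591.
P(S=C) = 0.105 + 0.017 + 0.034 + 0.063 = 0.219; P(R=D | S=C) = 0.063/0.219 = 0.28767.
Difference = -0.0718.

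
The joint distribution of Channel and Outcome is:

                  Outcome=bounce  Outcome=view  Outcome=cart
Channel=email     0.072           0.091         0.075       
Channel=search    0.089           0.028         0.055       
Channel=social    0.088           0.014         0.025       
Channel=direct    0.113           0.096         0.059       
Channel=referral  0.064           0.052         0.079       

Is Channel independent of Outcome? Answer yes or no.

P(Channel=social) = 0.127 and P(Outcome=bounce) = 0.426, so their product is 0.05410, but P(Channel=social, Outcome=bounce) = 0.088. Since these differ, Channel and Outcome are not independent.

no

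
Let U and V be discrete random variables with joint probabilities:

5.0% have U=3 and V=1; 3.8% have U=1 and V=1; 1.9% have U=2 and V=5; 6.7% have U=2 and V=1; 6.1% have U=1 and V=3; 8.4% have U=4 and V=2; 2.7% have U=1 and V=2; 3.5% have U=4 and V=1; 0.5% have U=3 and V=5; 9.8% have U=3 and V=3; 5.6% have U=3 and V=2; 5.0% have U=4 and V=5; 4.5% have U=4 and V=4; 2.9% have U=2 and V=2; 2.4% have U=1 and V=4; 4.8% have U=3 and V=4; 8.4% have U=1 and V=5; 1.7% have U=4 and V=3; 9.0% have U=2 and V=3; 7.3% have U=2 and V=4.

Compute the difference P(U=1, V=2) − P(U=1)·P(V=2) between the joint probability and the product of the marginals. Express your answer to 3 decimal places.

-0.019

P(U=1) = 0.038 + 0.027 + 0.061 + 0.024 + 0.084 = 0.234.
P(V=2) = 0.027 + 0.029 + 0.056 + 0.084 = 0.196.
P(U=1, V=2) − P(U=1)P(V=2) = 0.027 − 0.234×0.196 = -0.019.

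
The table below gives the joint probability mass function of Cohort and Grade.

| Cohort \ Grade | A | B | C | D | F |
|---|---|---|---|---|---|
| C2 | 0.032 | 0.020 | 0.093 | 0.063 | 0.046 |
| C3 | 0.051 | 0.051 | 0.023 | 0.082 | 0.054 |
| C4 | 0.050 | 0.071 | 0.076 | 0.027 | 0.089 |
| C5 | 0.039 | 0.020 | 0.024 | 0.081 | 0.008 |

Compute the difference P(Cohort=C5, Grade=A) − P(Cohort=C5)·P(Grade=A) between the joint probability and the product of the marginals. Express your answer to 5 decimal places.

P(Cohort=C5) = 0.039 + 0.020 + 0.024 + 0.081 + 0.008 = 0.172.
P(Grade=A) = 0.032 + 0.051 + 0.050 + 0.039 = 0.172.
P(Cohort=C5, Grade=A) − P(Cohort=C5)P(Grade=A) = 0.039 − 0.172×0.172 = 0.00942.

0.00942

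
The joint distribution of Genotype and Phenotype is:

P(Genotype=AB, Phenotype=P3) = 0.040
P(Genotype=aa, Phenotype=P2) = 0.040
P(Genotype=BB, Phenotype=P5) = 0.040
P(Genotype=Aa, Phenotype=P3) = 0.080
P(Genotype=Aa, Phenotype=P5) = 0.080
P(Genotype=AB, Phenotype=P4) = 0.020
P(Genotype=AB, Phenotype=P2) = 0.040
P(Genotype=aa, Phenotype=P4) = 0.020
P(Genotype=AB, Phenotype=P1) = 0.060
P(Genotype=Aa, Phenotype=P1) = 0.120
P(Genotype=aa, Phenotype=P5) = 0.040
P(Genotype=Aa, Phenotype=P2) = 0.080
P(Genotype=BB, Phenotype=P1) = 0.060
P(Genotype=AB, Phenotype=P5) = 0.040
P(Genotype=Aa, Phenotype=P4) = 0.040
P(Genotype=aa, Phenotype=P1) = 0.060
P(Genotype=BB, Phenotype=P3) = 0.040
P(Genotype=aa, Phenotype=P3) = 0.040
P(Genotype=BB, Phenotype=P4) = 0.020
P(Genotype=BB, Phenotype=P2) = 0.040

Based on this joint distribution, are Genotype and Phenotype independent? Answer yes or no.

Every cell satisfies P(Genotype,Phenotype) = P(Genotype)·P(Phenotype). For instance P(Genotype=aa) = 0.200, P(Phenotype=P1) = 0.300, and 0.200×0.300 = 0.060 matches the joint entry. So Genotype and Phenotype are independent.

yes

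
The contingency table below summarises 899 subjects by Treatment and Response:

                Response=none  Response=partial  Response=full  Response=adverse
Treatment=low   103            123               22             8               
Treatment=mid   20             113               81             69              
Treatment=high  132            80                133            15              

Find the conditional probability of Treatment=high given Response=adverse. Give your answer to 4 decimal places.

Total with Response=adverse: 8 + 69 + 15 = 92.
P(Treatment=high | Response=adverse) = 15/92 = 0.1630.

0.1630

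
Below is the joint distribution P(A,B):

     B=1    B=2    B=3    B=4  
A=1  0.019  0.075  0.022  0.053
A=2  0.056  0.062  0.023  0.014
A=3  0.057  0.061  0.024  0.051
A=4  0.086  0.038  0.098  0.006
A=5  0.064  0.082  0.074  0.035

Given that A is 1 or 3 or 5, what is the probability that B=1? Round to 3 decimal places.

P(A=1) = 0.019 + 0.075 + 0.022 + 0.053 = 0.169.
P(A=3) = 0.057 + 0.061 + 0.024 + 0.051 = 0.193.
P(A=5) = 0.064 + 0.082 + 0.074 + 0.035 = 0.255.
P(A ∈ {1, 3, 5}) = 0.169 + 0.193 + 0.255 = 0.617; P(B=1, A ∈ {1, 3, 5}) = 0.019 + 0.057 + 0.064 = 0.140.
P(B=1 | A ∈ {1, 3, 5}) = 0.140/0.617 = 0.227.

0.227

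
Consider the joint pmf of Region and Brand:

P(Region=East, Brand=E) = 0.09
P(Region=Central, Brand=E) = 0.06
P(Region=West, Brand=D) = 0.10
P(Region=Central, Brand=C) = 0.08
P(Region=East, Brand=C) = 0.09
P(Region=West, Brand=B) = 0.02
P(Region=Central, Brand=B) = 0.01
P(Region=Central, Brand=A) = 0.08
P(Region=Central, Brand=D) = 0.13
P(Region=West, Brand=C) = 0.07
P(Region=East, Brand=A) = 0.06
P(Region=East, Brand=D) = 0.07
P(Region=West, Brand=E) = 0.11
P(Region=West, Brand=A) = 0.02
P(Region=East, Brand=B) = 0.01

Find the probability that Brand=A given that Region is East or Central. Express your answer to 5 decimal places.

0.20588

P(Region=East) = 0.06 + 0.01 + 0.09 + 0.07 + 0.09 = 0.32.
P(Region=Central) = 0.08 + 0.01 + 0.08 + 0.13 + 0.06 = 0.36.
P(Region ∈ {East, Central}) = 0.32 + 0.36 = 0.68; P(Brand=A, Region ∈ {East, Central}) = 0.06 + 0.08 = 0.14.
P(Brand=A | Region ∈ {East, Central}) = 0.14/0.68 = 0.20588.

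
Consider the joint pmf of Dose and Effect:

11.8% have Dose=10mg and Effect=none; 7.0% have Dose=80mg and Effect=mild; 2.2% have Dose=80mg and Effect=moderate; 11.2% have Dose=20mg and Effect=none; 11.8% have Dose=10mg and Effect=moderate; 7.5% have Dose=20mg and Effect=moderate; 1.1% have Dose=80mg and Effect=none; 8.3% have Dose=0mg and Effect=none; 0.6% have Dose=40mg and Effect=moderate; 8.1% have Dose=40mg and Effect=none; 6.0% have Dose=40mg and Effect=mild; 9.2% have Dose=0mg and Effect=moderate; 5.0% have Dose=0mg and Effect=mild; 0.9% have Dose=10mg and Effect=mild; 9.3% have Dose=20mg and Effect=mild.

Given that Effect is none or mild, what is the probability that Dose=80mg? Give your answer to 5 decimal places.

0.11790

P(Effect=none) = 0.083 + 0.118 + 0.112 + 0.081 + 0.011 = 0.405.
P(Effect=mild) = 0.050 + 0.009 + 0.093 + 0.060 + 0.070 = 0.282.
P(Effect ∈ {none, mild}) = 0.405 + 0.282 = 0.687; P(Dose=80mg, Effect ∈ {none, mild}) = 0.011 + 0.070 = 0.081.
P(Dose=80mg | Effect ∈ {none, mild}) = 0.081/0.687 = 0.11790.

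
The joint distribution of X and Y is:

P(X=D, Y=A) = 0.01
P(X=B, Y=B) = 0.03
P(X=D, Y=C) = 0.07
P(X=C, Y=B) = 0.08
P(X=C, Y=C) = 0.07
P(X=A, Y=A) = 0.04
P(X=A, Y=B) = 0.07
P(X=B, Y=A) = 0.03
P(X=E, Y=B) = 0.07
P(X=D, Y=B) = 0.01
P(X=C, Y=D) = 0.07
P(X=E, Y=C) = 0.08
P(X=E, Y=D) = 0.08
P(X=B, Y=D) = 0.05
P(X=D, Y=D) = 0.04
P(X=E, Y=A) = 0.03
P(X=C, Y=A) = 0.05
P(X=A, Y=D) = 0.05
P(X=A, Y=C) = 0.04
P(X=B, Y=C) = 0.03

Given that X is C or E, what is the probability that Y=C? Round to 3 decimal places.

0.283

P(X=C) = 0.05 + 0.08 + 0.07 + 0.07 = 0.27.
P(X=E) = 0.03 + 0.07 + 0.08 + 0.08 = 0.26.
P(X ∈ {C, E}) = 0.27 + 0.26 = 0.53; P(Y=C, X ∈ {C, E}) = 0.07 + 0.08 = 0.15.
P(Y=C | X ∈ {C, E}) = 0.15/0.53 = 0.283.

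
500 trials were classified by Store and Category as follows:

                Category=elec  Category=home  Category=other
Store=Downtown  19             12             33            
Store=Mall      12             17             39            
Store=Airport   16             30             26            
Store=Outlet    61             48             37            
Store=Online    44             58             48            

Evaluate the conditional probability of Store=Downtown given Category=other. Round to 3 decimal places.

0.180

Total with Category=other: 33 + 39 + 26 + 37 + 48 = 183.
P(Store=Downtown | Category=other) = 33/183 = 0.180.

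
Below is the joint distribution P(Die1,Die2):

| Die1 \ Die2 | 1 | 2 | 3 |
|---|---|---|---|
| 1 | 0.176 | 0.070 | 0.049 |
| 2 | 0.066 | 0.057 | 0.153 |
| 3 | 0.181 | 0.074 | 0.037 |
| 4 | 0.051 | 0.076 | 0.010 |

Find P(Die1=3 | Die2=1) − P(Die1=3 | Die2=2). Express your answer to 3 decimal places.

P(Die2=1) = 0.176 + 0.066 + 0.181 + 0.051 = 0.474; P(Die1=3 | Die2=1) = 0.181/0.474 = 0.3819.
P(Die2=2) = 0.070 + 0.057 + 0.074 + 0.076 = 0.277; P(Die1=3 | Die2=2) = 0.074/0.277 = 0.2671.
Difference = 0.115.

0.115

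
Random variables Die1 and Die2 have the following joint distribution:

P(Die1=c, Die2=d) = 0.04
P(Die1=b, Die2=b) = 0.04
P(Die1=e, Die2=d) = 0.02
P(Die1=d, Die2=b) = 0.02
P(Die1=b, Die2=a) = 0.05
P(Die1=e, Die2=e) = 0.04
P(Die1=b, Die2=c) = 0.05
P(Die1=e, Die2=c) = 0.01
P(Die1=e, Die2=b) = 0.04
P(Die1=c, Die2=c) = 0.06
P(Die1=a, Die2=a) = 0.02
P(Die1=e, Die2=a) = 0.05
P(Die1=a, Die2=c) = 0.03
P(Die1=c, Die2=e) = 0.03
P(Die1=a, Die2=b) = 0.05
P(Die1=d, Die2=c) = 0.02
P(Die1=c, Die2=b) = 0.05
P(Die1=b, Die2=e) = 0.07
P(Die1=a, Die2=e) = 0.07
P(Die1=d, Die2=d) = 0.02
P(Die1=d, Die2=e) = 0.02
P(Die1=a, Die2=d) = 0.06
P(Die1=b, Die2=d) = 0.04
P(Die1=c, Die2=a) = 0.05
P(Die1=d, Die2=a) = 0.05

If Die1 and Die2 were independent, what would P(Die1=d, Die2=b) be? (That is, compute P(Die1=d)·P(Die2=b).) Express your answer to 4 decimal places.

0.0260

P(Die1=d) = 0.05 + 0.02 + 0.02 + 0.02 + 0.02 = 0.13.
P(Die2=b) = 0.05 + 0.04 + 0.05 + 0.02 + 0.04 = 0.20.
Product: 0.13 × 0.20 = 0.0260.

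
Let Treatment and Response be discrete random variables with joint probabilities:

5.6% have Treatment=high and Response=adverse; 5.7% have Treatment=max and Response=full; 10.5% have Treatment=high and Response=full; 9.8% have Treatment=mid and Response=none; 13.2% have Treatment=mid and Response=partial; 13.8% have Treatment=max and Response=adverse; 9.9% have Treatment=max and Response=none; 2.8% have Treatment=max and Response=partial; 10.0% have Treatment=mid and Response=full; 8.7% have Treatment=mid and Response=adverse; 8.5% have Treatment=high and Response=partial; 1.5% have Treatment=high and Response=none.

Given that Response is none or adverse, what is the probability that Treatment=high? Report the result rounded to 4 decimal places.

0.1440

P(Response=none) = 0.098 + 0.015 + 0.099 = 0.212.
P(Response=adverse) = 0.087 + 0.056 + 0.138 = 0.281.
P(Response ∈ {none, adverse}) = 0.212 + 0.281 = 0.493; P(Treatment=high, Response ∈ {none, adverse}) = 0.015 + 0.056 = 0.071.
P(Treatment=high | Response ∈ {none, adverse}) = 0.071/0.493 = 0.1440.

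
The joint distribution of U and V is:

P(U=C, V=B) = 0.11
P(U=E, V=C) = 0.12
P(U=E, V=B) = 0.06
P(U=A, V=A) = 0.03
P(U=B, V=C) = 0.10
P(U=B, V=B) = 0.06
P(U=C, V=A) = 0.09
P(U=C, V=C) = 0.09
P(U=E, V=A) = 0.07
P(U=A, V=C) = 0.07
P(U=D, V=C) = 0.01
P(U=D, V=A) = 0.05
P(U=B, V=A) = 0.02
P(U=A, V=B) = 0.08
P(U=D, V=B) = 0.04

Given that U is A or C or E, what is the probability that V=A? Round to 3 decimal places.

0.264

P(U=A) = 0.03 + 0.08 + 0.07 = 0.18.
P(U=C) = 0.09 + 0.11 + 0.09 = 0.29.
P(U=E) = 0.07 + 0.06 + 0.12 = 0.25.
P(U ∈ {A, C, E}) = 0.18 + 0.29 + 0.25 = 0.72; P(V=A, U ∈ {A, C, E}) = 0.03 + 0.09 + 0.07 = 0.19.
P(V=A | U ∈ {A, C, E}) = 0.19/0.72 = 0.264.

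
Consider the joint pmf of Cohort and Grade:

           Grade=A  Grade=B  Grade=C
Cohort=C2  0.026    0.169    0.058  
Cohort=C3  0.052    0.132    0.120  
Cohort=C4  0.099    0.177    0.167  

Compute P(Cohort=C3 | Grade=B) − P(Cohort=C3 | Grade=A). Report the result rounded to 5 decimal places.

P(Grade=B) = 0.169 + 0.132 + 0.177 = 0.478; P(Cohort=C3 | Grade=B) = 0.132/0.478 = 0.276151.
P(Grade=A) = 0.026 + 0.052 + 0.099 = 0.177; P(Cohort=C3 | Grade=A) = 0.052/0.177 = 0.293785.
Difference = -0.01763.

-0.01763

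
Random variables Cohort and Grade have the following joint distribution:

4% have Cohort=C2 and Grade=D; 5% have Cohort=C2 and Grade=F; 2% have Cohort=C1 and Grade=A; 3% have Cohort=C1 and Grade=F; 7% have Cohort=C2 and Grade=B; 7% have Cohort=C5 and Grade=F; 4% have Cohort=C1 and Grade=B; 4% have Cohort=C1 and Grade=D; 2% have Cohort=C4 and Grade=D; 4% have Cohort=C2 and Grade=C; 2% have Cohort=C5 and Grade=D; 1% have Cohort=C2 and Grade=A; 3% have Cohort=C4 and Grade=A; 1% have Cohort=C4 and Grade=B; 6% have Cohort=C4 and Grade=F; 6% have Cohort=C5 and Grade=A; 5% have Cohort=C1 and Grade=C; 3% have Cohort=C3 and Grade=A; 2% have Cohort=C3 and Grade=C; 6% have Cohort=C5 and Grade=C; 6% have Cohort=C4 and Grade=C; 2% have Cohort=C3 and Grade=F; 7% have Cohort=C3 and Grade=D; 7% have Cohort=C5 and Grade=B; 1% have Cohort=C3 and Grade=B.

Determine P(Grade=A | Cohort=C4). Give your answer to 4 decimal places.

P(Cohort=C4) = 0.03 + 0.01 + 0.06 + 0.02 + 0.06 = 0.18.
P(Grade=A | Cohort=C4) = 0.03/0.18 = 0.1667.

0.1667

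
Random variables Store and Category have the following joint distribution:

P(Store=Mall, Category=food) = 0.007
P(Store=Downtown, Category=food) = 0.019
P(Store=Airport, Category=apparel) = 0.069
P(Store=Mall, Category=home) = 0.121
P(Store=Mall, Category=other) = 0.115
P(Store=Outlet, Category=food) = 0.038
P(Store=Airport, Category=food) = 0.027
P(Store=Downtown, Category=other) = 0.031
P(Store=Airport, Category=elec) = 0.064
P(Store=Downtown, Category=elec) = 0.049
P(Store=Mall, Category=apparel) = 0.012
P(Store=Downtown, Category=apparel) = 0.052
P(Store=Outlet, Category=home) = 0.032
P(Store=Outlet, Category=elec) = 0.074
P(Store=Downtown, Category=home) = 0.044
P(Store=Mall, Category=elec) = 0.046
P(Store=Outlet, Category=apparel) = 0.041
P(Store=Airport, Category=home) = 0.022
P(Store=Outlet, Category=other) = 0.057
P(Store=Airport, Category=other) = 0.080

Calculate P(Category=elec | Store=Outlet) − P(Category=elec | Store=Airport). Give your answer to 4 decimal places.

P(Store=Outlet) = 0.038 + 0.041 + 0.074 + 0.032 + 0.057 = 0.242; P(Category=elec | Store=Outlet) = 0.074/0.242 = 0.30579.
P(Store=Airport) = 0.027 + 0.069 + 0.064 + 0.022 + 0.080 = 0.262; P(Category=elec | Store=Airport) = 0.064/0.262 = 0.24427.
Difference = 0.0615.

0.0615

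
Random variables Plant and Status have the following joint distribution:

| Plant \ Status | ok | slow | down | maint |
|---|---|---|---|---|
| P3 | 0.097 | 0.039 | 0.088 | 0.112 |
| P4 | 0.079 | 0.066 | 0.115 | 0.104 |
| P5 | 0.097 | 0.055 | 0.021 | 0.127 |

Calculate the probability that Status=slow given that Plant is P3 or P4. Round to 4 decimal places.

0.1500

P(Plant=P3) = 0.097 + 0.039 + 0.088 + 0.112 = 0.336.
P(Plant=P4) = 0.079 + 0.066 + 0.115 + 0.104 = 0.364.
P(Plant ∈ {P3, P4}) = 0.336 + 0.364 = 0.700; P(Status=slow, Plant ∈ {P3, P4}) = 0.039 + 0.066 = 0.105.
P(Status=slow | Plant ∈ {P3, P4}) = 0.105/0.700 = 0.1500.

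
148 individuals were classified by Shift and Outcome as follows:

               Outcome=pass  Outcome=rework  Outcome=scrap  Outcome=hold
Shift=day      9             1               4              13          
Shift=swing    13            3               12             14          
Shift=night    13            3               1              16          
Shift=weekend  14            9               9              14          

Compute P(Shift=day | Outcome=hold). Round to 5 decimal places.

0.22807

Total with Outcome=hold: 13 + 14 + 16 + 14 = 57.
P(Shift=day | Outcome=hold) = 13/57 = 0.22807.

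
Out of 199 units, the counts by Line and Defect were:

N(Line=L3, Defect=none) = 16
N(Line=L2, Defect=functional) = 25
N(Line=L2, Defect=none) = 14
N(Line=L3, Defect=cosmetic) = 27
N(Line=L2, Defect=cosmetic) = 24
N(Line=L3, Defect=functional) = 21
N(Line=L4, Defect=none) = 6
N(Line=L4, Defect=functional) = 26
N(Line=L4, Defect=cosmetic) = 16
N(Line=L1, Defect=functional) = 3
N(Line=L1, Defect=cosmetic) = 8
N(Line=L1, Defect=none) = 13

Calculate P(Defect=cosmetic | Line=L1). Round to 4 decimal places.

0.3333

Total with Line=L1: 13 + 8 + 3 = 24.
P(Defect=cosmetic | Line=L1) = 8/24 = 0.3333.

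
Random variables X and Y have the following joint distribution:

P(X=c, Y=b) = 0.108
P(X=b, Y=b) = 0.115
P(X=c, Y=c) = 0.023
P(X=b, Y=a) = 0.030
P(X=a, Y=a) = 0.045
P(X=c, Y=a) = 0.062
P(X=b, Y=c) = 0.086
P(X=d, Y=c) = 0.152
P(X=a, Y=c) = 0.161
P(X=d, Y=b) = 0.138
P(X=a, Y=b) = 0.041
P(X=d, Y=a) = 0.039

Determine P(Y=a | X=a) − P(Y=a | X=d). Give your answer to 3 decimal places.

P(X=a) = 0.045 + 0.041 + 0.161 = 0.247; P(Y=a | X=a) = 0.045/0.247 = 0.1822.
P(X=d) = 0.039 + 0.138 + 0.152 = 0.329; P(Y=a | X=d) = 0.039/0.329 = 0.1185.
Difference = 0.064.

0.064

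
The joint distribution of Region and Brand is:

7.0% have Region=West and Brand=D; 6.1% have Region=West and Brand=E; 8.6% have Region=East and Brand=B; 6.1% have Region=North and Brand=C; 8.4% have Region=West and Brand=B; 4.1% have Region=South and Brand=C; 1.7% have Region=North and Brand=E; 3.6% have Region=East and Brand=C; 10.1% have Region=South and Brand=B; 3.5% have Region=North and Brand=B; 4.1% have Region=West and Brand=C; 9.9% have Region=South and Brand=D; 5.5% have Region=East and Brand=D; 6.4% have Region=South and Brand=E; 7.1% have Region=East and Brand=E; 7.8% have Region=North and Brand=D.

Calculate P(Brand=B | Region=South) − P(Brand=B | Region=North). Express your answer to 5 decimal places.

0.14790

P(Region=South) = 0.101 + 0.041 + 0.099 + 0.064 = 0.305; P(Brand=B | Region=South) = 0.101/0.305 = 0.331148.
P(Region=North) = 0.035 + 0.061 + 0.078 + 0.017 = 0.191; P(Brand=B | Region=North) = 0.035/0.191 = 0.183246.
Difference = 0.14790.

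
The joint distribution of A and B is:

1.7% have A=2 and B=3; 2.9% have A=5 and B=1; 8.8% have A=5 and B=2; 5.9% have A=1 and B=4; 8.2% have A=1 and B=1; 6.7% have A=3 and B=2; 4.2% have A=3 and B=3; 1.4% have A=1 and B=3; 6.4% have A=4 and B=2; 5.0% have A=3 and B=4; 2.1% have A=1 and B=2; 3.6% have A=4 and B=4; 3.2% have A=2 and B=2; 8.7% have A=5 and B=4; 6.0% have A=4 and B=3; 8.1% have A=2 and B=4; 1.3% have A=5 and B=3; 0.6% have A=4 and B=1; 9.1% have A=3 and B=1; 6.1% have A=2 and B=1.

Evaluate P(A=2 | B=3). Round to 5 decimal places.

P(B=3) = 0.014 + 0.017 + 0.042 + 0.060 + 0.013 = 0.146.
P(A=2 | B=3) = 0.017/0.146 = 0.11644.

0.11644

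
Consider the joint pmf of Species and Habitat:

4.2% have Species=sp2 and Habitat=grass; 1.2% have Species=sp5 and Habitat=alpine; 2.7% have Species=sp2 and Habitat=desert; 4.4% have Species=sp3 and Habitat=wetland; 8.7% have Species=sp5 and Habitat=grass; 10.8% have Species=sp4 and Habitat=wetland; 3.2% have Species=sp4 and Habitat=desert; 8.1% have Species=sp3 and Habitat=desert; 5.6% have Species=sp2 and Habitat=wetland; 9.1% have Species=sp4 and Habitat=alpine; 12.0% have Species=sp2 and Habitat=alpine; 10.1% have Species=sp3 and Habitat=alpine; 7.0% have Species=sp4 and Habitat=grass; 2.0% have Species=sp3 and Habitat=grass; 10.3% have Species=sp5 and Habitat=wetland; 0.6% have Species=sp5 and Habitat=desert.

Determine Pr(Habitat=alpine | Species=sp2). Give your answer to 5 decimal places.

0.48980

P(Species=sp2) = 0.042 + 0.056 + 0.027 + 0.120 = 0.245.
P(Habitat=alpine | Species=sp2) = 0.120/0.245 = 0.48980.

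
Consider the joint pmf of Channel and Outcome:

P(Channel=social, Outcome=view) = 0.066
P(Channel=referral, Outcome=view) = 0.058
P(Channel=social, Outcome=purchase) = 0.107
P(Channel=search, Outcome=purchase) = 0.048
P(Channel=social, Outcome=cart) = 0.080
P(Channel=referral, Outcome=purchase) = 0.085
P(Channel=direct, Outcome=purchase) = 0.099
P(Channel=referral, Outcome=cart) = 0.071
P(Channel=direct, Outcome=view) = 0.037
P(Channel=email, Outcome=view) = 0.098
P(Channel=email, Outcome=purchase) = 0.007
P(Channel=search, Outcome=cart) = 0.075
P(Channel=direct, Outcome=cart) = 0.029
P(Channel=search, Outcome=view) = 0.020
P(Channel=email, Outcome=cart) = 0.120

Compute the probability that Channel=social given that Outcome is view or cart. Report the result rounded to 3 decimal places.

0.223

P(Outcome=view) = 0.098 + 0.020 + 0.066 + 0.037 + 0.058 = 0.279.
P(Outcome=cart) = 0.120 + 0.075 + 0.080 + 0.029 + 0.071 = 0.375.
P(Outcome ∈ {view, cart}) = 0.279 + 0.375 = 0.654; P(Channel=social, Outcome ∈ {view, cart}) = 0.066 + 0.080 = 0.146.
P(Channel=social | Outcome ∈ {view, cart}) = 0.146/0.654 = 0.223.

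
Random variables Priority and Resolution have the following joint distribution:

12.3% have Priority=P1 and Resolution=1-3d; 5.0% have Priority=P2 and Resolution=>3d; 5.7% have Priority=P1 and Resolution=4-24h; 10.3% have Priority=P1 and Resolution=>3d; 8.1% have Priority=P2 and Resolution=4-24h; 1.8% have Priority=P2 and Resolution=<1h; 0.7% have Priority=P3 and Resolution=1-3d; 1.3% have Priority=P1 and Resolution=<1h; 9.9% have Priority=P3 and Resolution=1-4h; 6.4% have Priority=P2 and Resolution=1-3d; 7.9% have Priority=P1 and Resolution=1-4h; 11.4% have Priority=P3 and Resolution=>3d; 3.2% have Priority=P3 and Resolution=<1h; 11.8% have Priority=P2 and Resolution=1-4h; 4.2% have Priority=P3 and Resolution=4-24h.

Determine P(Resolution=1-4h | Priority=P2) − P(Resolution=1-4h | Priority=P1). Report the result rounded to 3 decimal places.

P(Priority=P2) = 0.018 + 0.118 + 0.081 + 0.064 + 0.050 = 0.331; P(Resolution=1-4h | Priority=P2) = 0.118/0.331 = 0.3565.
P(Priority=P1) = 0.013 + 0.079 + 0.057 + 0.123 + 0.103 = 0.375; P(Resolution=1-4h | Priority=P1) = 0.079/0.375 = 0.2107.
Difference = 0.146.

0.146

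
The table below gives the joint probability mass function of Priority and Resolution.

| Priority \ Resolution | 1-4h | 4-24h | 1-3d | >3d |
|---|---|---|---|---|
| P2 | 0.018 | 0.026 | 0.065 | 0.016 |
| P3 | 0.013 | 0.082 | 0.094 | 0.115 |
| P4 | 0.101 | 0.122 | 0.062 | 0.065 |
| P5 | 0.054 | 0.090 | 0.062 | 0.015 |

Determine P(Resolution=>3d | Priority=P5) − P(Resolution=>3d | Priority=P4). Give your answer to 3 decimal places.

P(Priority=P5) = 0.054 + 0.090 + 0.062 + 0.015 = 0.221; P(Resolution=>3d | Priority=P5) = 0.015/0.221 = 0.0679.
P(Priority=P4) = 0.101 + 0.122 + 0.062 + 0.065 = 0.350; P(Resolution=>3d | Priority=P4) = 0.065/0.350 = 0.1857.
Difference = -0.118.

-0.118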